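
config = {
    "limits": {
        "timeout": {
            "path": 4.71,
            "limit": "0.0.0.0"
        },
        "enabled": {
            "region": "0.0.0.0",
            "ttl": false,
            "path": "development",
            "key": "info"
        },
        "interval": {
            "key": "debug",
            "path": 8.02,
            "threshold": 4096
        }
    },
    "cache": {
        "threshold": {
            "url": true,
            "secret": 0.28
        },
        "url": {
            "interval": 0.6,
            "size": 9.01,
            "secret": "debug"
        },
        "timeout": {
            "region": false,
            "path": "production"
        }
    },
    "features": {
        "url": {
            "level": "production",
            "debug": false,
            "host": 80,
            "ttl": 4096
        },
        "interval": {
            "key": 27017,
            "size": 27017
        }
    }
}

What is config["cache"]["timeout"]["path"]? "production"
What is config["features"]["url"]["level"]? "production"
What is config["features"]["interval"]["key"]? 27017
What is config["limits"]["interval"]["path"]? 8.02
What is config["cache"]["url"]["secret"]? "debug"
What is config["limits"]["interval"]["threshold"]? 4096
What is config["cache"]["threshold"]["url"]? True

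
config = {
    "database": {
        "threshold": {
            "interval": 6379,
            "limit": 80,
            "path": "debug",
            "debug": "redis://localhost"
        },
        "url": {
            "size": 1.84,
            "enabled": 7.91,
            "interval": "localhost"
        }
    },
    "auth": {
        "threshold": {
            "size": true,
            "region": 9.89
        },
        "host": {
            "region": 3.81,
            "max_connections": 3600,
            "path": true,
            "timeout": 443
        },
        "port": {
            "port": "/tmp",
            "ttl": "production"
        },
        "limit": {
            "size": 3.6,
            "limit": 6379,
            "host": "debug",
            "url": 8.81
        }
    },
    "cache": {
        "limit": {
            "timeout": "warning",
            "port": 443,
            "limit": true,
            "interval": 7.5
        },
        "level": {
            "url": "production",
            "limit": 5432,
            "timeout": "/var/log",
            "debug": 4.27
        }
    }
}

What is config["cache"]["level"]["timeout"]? "/var/log"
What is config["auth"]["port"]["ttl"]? "production"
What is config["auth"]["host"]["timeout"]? 443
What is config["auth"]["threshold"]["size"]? True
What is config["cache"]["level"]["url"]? "production"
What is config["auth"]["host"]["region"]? 3.81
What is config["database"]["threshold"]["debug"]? "redis://localhost"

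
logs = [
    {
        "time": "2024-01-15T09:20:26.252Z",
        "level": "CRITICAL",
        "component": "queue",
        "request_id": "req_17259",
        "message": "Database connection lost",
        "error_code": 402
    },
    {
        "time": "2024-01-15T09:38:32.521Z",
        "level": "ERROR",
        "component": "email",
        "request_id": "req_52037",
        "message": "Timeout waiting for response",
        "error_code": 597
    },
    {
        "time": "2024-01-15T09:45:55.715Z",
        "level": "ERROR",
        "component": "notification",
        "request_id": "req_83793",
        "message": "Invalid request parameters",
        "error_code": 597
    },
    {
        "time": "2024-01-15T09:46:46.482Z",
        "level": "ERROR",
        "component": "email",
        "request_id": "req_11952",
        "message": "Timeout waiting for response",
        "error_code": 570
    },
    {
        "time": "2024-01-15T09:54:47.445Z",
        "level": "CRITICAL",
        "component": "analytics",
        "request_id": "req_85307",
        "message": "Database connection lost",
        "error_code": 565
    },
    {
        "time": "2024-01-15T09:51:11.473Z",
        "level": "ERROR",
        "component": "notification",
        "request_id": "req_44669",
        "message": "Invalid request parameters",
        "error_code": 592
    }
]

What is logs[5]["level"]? "ERROR"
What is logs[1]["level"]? "ERROR"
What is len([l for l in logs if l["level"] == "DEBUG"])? 0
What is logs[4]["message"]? "Database connection lost"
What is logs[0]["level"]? "CRITICAL"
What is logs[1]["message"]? "Timeout waiting for response"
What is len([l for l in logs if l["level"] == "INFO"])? 0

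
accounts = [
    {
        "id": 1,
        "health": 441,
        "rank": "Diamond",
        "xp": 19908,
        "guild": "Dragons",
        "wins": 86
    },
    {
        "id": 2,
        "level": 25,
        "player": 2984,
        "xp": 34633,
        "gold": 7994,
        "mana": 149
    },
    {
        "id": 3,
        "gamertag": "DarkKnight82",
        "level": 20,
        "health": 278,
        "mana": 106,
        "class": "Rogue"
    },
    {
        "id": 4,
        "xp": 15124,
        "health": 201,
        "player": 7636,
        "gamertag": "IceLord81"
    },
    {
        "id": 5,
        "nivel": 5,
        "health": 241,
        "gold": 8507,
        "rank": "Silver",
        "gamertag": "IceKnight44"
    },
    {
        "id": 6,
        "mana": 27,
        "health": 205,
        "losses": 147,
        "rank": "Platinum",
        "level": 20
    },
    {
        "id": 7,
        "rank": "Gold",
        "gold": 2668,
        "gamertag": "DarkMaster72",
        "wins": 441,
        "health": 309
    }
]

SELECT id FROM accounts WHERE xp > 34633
[]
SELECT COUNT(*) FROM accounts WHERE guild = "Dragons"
1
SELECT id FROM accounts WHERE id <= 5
[1, 2, 3, 4, 5]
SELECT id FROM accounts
[1, 2, 3, 4, 5, 6, 7]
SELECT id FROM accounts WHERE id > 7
[]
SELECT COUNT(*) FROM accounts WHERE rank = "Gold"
1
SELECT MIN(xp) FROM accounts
15124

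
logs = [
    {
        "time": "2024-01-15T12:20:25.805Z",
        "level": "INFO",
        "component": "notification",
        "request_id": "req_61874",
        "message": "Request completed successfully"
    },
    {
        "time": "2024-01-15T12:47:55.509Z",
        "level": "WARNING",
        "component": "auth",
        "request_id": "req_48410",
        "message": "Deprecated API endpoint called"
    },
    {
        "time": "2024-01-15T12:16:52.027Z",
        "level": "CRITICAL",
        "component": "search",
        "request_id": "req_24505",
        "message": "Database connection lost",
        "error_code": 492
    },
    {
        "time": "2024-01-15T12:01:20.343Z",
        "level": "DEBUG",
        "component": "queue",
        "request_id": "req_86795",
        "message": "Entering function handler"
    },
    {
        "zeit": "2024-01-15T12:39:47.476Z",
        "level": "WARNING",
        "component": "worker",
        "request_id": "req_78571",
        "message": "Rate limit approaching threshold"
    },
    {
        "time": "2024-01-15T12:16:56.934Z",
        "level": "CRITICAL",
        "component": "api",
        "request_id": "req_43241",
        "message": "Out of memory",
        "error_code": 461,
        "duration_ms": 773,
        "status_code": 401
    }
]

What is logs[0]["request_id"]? "req_61874"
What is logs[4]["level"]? "WARNING"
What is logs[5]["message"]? "Out of memory"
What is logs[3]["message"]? "Entering function handler"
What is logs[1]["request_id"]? "req_48410"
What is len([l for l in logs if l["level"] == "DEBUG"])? 1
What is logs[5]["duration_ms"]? 773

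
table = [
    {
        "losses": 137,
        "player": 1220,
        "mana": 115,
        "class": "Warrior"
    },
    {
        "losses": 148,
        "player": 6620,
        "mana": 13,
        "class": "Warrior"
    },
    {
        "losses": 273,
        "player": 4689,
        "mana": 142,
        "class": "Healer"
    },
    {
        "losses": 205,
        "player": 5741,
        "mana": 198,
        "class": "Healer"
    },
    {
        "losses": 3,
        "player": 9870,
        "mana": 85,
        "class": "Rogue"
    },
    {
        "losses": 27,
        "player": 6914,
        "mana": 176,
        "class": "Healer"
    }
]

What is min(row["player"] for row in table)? 1220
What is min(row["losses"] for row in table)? 3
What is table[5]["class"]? "Healer"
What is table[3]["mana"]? 198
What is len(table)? 6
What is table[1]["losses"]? 148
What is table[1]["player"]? 6620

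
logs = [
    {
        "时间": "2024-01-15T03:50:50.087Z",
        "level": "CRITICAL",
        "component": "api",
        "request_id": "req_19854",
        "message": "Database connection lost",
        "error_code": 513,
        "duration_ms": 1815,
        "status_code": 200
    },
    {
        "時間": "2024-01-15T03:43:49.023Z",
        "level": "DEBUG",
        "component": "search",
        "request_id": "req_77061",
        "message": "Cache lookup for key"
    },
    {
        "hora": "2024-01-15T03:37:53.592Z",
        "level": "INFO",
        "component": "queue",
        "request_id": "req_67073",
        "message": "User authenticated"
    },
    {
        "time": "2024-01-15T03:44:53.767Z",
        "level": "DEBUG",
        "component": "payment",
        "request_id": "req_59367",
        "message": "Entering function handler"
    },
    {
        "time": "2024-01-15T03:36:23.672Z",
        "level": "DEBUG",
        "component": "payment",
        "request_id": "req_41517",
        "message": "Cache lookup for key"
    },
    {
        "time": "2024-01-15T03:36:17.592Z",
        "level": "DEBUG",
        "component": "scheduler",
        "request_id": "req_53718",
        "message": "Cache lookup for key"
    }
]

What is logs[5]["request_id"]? "req_53718"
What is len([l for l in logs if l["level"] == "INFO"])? 1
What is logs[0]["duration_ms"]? 1815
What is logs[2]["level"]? "INFO"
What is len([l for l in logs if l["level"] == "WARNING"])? 0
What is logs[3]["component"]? "payment"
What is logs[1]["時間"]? "2024-01-15T03:43:49.023Z"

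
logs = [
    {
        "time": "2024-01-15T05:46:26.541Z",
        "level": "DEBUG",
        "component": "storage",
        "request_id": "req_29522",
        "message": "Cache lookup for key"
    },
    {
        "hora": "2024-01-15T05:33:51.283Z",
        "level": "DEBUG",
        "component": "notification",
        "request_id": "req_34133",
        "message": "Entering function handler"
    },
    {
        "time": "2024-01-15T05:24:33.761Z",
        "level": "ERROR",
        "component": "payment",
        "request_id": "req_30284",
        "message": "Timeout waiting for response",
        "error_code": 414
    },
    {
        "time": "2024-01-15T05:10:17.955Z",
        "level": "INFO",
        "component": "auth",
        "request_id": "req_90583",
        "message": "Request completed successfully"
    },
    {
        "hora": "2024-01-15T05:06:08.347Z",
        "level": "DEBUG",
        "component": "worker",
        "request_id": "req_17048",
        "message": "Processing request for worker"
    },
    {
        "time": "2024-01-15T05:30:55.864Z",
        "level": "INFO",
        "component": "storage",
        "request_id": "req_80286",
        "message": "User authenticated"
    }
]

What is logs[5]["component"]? "storage"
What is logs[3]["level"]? "INFO"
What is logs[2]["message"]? "Timeout waiting for response"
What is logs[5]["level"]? "INFO"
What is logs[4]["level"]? "DEBUG"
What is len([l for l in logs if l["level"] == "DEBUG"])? 3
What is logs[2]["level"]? "ERROR"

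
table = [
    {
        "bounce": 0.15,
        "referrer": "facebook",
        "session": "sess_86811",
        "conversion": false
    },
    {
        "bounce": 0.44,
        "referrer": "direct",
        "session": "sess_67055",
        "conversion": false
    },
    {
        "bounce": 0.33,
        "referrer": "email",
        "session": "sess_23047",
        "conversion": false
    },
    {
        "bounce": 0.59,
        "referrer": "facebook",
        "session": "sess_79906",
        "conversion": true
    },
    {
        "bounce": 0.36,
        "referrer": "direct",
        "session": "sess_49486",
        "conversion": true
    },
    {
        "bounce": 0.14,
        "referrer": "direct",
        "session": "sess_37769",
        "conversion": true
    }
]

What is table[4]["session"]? "sess_49486"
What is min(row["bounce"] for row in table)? 0.14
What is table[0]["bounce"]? 0.15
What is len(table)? 6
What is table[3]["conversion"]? True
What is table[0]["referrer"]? "facebook"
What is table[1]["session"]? "sess_67055"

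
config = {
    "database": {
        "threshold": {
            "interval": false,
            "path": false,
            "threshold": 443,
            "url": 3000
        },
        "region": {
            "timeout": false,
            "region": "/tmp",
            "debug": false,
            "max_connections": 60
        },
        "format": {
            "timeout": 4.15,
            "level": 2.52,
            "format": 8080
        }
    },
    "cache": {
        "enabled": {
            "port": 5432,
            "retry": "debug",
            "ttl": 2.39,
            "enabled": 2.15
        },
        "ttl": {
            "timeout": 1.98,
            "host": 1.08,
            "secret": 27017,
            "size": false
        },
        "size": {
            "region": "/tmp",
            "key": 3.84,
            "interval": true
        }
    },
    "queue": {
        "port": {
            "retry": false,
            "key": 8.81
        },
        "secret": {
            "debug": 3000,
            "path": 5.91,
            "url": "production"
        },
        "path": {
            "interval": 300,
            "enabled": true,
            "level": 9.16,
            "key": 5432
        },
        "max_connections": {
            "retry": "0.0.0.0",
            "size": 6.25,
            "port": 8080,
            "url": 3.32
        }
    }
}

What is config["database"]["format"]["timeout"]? 4.15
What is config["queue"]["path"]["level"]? 9.16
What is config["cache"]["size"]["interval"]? True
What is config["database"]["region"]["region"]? "/tmp"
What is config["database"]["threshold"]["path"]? False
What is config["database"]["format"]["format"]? 8080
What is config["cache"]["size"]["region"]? "/tmp"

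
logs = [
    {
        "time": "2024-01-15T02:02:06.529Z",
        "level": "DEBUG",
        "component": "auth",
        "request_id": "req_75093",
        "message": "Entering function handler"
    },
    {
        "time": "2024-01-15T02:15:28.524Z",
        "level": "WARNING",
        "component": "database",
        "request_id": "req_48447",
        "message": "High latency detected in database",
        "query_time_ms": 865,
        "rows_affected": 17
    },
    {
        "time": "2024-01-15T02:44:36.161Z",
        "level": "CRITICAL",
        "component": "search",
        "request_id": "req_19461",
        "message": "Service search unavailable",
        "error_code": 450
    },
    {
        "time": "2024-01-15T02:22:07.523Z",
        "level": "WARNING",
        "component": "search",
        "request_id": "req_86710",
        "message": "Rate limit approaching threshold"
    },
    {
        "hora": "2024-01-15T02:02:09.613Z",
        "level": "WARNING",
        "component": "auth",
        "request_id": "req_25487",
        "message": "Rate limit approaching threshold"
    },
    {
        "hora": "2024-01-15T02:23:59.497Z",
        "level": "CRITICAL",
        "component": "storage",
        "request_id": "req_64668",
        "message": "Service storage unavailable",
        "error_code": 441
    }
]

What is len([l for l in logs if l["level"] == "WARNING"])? 3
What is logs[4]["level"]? "WARNING"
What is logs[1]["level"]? "WARNING"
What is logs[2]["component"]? "search"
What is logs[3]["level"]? "WARNING"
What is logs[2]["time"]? "2024-01-15T02:44:36.161Z"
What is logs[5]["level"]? "CRITICAL"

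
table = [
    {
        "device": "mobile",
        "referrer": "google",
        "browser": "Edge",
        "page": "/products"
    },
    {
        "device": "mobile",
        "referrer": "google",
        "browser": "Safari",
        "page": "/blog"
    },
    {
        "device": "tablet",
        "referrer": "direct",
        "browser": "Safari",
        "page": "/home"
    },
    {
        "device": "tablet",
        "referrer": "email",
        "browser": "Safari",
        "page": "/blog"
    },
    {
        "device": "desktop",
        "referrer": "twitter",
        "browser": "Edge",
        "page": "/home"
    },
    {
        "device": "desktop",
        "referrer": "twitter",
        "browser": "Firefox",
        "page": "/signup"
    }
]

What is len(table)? 6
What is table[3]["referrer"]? "email"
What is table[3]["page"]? "/blog"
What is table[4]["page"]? "/home"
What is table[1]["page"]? "/blog"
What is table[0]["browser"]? "Edge"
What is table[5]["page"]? "/signup"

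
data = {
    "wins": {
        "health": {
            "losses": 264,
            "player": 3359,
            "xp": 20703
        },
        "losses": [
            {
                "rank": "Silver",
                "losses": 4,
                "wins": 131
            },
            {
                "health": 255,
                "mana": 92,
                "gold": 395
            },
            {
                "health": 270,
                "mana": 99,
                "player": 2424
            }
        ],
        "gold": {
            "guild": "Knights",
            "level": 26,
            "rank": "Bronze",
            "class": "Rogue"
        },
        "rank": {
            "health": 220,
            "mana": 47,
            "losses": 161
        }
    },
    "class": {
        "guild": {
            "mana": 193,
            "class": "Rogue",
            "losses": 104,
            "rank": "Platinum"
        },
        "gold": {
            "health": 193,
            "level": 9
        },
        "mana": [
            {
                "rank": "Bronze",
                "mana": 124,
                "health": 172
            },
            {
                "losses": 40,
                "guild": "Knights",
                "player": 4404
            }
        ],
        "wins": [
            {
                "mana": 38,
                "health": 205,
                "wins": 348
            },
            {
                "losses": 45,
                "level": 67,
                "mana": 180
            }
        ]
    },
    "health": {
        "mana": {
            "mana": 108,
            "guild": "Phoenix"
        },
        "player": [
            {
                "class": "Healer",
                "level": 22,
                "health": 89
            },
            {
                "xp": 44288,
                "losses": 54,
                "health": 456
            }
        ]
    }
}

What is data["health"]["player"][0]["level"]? 22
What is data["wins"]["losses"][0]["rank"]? "Silver"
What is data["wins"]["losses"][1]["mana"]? 92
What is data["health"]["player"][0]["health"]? 89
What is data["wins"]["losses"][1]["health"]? 255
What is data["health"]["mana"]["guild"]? "Phoenix"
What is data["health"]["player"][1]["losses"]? 54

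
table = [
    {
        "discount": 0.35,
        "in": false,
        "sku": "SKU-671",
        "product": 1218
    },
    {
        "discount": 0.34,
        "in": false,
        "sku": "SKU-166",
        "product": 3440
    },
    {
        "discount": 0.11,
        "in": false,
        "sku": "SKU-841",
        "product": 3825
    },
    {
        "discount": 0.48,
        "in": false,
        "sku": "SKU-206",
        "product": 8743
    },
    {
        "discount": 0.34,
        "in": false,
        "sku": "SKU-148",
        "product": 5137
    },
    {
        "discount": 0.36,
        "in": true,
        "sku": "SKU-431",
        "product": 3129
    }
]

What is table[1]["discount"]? 0.34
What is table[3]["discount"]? 0.48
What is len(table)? 6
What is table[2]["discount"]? 0.11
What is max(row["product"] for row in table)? 8743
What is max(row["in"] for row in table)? True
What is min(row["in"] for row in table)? False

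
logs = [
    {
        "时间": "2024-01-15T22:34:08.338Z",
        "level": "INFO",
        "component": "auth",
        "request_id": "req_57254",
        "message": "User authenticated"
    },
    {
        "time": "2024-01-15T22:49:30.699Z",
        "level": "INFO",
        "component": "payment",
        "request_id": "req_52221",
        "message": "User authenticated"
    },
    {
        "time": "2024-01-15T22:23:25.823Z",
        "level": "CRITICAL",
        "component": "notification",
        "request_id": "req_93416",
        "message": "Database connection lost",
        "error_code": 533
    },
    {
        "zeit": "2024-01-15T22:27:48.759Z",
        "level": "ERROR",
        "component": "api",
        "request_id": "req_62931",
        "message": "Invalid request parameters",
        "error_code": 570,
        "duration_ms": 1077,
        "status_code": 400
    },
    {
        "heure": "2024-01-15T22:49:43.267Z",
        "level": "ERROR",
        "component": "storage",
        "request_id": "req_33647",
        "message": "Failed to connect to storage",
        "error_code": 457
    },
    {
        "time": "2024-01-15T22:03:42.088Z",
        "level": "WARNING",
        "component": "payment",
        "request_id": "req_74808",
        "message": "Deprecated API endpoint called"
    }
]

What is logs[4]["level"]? "ERROR"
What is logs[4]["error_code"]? 457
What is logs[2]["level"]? "CRITICAL"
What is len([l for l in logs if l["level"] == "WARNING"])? 1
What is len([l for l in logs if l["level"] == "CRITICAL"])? 1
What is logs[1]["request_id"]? "req_52221"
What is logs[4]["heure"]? "2024-01-15T22:49:43.267Z"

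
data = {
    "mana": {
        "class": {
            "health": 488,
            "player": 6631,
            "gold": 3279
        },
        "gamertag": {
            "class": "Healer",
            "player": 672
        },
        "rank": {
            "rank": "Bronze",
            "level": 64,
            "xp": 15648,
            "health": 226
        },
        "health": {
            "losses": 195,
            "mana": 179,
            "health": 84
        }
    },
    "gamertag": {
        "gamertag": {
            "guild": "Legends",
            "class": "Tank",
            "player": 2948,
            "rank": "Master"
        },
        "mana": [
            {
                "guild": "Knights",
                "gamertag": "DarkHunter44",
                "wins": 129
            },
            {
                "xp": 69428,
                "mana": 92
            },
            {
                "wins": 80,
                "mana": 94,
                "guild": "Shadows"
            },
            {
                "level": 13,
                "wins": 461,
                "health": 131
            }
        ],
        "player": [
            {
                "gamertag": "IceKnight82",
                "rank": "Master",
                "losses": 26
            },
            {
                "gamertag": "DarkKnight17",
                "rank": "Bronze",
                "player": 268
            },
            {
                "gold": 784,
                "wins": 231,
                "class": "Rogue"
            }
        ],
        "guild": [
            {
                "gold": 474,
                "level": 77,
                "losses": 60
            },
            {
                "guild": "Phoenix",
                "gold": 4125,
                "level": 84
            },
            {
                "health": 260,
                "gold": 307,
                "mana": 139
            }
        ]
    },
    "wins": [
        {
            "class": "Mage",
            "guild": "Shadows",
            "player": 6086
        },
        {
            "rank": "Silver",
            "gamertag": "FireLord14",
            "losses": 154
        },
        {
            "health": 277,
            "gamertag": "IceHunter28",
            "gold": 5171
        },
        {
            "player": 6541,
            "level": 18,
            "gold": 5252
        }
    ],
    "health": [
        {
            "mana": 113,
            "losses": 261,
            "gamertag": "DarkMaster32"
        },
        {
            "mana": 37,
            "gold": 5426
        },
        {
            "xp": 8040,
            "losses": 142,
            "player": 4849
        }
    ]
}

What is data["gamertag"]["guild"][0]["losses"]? 60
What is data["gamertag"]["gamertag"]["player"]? 2948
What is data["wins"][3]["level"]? 18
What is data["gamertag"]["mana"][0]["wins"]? 129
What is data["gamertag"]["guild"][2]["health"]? 260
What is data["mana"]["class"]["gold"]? 3279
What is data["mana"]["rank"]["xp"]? 15648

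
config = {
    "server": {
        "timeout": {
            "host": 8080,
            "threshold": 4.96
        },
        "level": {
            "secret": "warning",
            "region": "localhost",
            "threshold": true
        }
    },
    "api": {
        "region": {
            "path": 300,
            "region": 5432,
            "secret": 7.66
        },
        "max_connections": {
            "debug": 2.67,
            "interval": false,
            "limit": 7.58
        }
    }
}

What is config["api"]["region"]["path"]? 300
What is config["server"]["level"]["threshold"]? True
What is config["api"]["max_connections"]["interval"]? False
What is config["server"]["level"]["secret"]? "warning"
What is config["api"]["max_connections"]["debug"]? 2.67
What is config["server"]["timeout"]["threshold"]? 4.96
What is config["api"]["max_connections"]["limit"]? 7.58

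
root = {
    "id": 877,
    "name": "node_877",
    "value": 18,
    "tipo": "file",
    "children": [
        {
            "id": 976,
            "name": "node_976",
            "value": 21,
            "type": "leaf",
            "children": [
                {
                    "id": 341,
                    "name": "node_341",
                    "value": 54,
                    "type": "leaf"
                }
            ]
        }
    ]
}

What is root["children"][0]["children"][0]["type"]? "leaf"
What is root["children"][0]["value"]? 21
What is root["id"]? 877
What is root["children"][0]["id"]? 976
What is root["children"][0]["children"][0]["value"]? 54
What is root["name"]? "node_877"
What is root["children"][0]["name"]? "node_976"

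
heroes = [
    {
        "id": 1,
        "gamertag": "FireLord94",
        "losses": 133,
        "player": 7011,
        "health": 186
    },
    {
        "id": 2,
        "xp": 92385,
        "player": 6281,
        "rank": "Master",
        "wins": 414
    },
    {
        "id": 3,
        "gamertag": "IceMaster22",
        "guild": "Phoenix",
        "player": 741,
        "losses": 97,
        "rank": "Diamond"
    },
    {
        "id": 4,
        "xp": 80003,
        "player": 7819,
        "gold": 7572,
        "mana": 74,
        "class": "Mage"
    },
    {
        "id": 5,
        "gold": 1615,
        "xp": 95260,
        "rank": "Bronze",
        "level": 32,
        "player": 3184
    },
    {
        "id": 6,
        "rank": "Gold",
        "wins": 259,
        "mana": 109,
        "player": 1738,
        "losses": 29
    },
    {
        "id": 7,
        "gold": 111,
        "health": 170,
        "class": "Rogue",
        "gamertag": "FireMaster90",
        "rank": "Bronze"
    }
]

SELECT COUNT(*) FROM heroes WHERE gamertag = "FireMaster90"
1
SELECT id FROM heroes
[1, 2, 3, 4, 5, 6, 7]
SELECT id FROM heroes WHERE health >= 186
[1]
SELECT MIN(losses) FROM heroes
29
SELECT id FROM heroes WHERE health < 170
[]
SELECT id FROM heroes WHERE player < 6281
[3, 5, 6]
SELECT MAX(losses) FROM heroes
133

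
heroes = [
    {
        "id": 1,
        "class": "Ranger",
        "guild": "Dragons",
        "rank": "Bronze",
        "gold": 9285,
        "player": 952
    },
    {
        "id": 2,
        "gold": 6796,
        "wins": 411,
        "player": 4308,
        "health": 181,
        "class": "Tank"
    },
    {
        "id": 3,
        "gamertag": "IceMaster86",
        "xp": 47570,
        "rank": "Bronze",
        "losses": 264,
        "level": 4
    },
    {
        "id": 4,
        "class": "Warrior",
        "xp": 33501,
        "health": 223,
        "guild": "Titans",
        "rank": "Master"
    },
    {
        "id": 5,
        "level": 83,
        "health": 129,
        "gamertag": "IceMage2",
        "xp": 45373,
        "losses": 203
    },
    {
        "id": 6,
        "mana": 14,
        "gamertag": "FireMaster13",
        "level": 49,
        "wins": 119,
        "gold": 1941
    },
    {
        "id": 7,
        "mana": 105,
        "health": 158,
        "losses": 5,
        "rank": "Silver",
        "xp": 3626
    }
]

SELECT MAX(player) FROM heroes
4308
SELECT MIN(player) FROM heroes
952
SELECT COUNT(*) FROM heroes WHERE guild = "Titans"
1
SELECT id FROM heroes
[1, 2, 3, 4, 5, 6, 7]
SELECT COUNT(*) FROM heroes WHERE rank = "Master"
1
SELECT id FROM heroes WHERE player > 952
[2]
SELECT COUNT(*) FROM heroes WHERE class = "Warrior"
1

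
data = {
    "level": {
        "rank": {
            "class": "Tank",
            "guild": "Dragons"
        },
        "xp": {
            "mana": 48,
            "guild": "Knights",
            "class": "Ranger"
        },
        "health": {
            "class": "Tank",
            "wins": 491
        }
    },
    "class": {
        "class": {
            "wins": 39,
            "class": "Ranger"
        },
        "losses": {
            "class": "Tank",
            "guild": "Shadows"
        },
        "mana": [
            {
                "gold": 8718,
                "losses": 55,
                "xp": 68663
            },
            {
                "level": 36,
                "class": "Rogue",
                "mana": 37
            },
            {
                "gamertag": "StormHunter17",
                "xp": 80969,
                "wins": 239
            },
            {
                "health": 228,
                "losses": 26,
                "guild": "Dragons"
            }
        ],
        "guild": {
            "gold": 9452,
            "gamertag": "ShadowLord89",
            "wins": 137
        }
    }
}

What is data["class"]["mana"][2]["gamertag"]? "StormHunter17"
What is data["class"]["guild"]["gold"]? 9452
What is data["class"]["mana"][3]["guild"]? "Dragons"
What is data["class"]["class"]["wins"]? 39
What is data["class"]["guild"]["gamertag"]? "ShadowLord89"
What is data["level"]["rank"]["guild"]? "Dragons"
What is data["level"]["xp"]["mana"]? 48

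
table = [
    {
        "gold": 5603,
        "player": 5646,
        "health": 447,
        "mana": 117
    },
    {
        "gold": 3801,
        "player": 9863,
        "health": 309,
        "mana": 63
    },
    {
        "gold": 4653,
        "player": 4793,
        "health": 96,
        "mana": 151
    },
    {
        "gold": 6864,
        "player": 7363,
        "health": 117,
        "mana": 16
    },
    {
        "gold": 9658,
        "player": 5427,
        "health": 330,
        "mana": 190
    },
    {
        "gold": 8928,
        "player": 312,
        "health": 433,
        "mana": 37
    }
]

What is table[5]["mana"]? 37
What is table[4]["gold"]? 9658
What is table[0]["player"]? 5646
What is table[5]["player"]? 312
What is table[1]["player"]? 9863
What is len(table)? 6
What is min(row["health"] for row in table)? 96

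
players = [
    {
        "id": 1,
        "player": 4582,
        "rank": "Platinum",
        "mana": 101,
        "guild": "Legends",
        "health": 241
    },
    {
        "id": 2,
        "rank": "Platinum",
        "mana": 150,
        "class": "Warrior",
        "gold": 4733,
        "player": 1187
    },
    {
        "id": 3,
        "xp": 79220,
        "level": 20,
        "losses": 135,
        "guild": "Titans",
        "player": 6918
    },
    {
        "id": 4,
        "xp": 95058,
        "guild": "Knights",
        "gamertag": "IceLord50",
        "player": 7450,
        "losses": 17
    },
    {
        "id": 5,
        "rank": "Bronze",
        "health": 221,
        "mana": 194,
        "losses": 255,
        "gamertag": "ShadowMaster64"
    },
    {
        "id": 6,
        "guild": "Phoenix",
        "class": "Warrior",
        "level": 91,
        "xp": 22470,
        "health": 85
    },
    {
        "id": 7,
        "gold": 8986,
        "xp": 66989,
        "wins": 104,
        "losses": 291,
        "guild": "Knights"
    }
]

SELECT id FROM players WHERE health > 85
[1, 5]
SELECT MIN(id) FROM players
1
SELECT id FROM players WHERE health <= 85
[6]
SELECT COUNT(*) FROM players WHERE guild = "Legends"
1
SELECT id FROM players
[1, 2, 3, 4, 5, 6, 7]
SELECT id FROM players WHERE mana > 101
[2, 5]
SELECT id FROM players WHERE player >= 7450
[4]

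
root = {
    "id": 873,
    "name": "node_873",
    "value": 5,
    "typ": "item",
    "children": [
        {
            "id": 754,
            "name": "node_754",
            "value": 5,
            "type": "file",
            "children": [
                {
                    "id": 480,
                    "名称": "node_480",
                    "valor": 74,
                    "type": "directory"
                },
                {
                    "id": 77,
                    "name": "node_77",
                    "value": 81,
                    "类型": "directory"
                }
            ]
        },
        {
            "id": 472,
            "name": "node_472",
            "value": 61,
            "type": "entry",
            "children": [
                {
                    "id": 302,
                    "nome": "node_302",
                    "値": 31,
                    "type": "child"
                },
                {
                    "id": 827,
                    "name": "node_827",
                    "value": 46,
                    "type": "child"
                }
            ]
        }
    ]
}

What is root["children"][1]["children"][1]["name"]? "node_827"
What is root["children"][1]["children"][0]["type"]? "child"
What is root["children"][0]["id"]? 754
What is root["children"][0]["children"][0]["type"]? "directory"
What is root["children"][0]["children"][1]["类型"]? "directory"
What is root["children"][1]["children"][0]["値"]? 31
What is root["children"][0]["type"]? "file"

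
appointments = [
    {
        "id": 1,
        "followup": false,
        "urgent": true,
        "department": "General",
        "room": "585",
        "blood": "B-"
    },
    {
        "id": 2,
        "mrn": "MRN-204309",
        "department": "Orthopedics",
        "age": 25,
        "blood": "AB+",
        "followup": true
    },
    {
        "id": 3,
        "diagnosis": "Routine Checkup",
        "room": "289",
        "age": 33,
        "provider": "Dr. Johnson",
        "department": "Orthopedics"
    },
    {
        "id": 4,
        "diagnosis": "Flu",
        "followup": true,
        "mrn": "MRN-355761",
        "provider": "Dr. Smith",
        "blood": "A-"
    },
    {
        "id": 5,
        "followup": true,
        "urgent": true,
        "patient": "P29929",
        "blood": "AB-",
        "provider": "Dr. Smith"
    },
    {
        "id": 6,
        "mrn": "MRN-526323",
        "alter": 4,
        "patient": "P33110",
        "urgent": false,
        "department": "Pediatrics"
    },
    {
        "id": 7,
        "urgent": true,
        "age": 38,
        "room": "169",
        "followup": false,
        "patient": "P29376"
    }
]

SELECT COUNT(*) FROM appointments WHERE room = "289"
1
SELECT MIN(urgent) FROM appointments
False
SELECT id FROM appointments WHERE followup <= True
[1, 2, 4, 5, 7]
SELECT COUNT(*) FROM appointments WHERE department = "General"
1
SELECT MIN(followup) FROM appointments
False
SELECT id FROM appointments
[1, 2, 3, 4, 5, 6, 7]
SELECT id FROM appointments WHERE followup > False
[2, 4, 5]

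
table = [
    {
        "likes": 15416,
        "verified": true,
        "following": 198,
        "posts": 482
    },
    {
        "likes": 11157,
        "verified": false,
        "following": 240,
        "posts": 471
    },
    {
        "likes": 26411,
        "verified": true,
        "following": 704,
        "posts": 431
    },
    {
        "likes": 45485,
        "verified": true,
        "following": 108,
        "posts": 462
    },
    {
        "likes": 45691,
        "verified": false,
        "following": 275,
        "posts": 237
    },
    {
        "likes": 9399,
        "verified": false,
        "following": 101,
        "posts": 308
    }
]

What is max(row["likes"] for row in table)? 45691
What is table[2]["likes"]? 26411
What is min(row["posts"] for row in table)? 237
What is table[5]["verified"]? False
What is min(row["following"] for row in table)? 101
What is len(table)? 6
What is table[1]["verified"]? False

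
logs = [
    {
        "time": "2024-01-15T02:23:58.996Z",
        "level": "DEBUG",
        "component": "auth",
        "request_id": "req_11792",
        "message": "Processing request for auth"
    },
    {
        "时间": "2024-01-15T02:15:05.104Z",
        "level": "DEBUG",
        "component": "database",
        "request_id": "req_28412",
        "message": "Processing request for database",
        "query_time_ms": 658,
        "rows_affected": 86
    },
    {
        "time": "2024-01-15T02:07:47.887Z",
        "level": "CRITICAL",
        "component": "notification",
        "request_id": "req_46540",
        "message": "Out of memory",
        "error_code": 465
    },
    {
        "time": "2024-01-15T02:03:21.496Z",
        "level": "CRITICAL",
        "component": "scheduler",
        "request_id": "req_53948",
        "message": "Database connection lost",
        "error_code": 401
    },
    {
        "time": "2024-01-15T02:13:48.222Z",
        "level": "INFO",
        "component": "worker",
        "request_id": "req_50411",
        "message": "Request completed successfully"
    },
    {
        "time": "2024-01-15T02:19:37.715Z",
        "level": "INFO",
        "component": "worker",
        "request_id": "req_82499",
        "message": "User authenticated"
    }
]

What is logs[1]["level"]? "DEBUG"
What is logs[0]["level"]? "DEBUG"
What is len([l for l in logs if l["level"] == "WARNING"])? 0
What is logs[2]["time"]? "2024-01-15T02:07:47.887Z"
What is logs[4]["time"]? "2024-01-15T02:13:48.222Z"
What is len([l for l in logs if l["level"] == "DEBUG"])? 2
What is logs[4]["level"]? "INFO"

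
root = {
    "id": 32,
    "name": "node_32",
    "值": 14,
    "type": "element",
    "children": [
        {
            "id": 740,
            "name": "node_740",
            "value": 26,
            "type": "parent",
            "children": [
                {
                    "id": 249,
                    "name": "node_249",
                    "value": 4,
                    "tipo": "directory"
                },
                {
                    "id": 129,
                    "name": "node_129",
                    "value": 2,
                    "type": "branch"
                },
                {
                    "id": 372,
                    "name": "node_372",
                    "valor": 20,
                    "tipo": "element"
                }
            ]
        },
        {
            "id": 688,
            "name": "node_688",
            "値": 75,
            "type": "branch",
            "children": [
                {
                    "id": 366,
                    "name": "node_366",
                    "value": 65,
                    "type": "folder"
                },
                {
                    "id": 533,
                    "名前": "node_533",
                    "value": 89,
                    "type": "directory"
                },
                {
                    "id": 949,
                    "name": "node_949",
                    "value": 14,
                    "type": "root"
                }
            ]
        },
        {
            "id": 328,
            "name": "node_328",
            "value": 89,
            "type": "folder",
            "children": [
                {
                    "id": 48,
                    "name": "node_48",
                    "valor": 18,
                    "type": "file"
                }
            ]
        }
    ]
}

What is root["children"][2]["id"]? 328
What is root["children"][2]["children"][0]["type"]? "file"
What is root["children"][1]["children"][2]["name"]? "node_949"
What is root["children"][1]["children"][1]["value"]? 89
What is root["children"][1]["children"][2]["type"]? "root"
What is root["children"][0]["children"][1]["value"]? 2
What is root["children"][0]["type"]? "parent"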